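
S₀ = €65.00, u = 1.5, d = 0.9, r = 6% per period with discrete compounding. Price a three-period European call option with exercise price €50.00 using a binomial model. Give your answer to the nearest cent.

€23.88

Risk-neutral probability p = (1 + 0.06 − 0.9)/(1.5 − 0.9) = 0.1600/0.6000 = 0.2667
Terminal stock prices: S_uuu = 219.4, S_uud = 131.6, S_udd = 78.98, S_ddd = 47.39
Terminal payoffs (S − K): max(169.4, 0) = 169.4, max(81.62, 0) = 81.62, max(28.98, 0) = 28.98, max(-2.615, 0) = 0
Node uu (S = 146.2): V_uu = 1/1.06·[0.2667·169.3750 + 0.7333·81.6250] = 99.0802
Node ud (S = 87.75): V_ud = 1/1.06·[0.2667·81.6250 + 0.7333·28.9750] = 40.5802
Node dd (S = 52.65): V_dd = 1/1.06·[0.2667·28.9750 + 0.7333·0.0000] = 7.2893
Node u (S = 97.5): V_u = 1/1.06·[0.2667·99.0802 + 0.7333·40.5802] = 53.0002
Node d (S = 58.5): V_d = 1/1.06·[0.2667·40.5802 + 0.7333·7.2893] = 15.2518
Node 0 (S = 65): V_0 = 1/1.06·[0.2667·53.0002 + 0.7333·15.2518] = 23.8849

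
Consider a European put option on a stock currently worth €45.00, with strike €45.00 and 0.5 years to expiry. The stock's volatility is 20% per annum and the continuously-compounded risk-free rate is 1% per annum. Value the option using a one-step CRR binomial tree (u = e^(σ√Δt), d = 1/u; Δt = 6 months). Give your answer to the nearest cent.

€3.06

CRR parameters: u = e^(σ√Δt) = e^(0.2·√0.5) = 1.1519, d = 1/u = 0.8681
Per-period rate: rΔt = 0.01·0.5 = 0.005, so R = e^0.005 = 1.0050
Risk-neutral probability p = (e^0.005 − 0.8681)/(1.1519 − 0.8681) = 0.1369/0.2838 = 0.4824
Terminal stock prices: S_u = 51.84, S_d = 39.07
Terminal payoffs (K − S): max(-6.836, 0) = 0, max(5.934, 0) = 5.934
Node 0 (S = 45): V_0 = e^(−0.005)·[0.4824·0.0000 + 0.5176·5.9344] = 3.0565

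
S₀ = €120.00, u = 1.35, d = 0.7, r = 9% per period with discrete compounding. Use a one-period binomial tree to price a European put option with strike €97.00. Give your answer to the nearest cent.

Risk-neutral probability p = (1 + 0.09 − 0.7)/(1.35 − 0.7) = 0.3900/0.6500 = 0.6000
Terminal stock prices: S_u = 162, S_d = 84
Terminal payoffs (K − S): max(-65, 0) = 0, max(13, 0) = 13
Node 0 (S = 120): V_0 = 1/1.09·[0.6000·0.0000 + 0.4000·13.0000] = 4.7706

€4.77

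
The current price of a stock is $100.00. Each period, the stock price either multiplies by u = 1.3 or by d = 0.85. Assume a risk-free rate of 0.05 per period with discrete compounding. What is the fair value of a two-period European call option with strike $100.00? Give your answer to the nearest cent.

Risk-neutral probability p = (1 + 0.05 − 0.85)/(1.3 − 0.85) = 0.2000/0.4500 = 0.4444
Terminal stock prices: S_uu = 169, S_ud = 110.5, S_dd = 72.25
Terminal payoffs (S − K): max(69, 0) = 69, max(10.5, 0) = 10.5, max(-27.75, 0) = 0
Node u (S = 130): V_u = 1/1.05·[0.4444·69.0000 + 0.5556·10.5000] = 34.7619
Node d (S = 85): V_d = 1/1.05·[0.4444·10.5000 + 0.5556·0.0000] = 4.4444
Node 0 (S = 100): V_0 = 1/1.05·[0.4444·34.7619 + 0.5556·4.4444] = 17.0656

$17.07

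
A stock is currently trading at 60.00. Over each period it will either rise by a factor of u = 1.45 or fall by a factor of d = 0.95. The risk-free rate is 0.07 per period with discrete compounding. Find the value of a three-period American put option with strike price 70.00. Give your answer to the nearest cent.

10.00

Risk-neutral probability p = (1 + 0.07 − 0.95)/(1.45 − 0.95) = 0.1200/0.5000 = 0.2400
Terminal stock prices: S_uuu = 182.9, S_uud = 119.8, S_udd = 78.52, S_ddd = 51.44
Terminal payoffs (K − S): max(-112.9, 0) = 0, max(-49.84, 0) = 0, max(-8.517, 0) = 0, max(18.56, 0) = 18.56
Node uu (S = 126.2): continuation = 1/1.07·[0.2400·0.0000 + 0.7600·0.0000] = 0.0000; exercise value = 0.0000 ≤ continuation, so V_uu = 0.0000
Node ud (S = 82.65): continuation = 1/1.07·[0.2400·0.0000 + 0.7600·0.0000] = 0.0000; exercise value = 0.0000 ≤ continuation, so V_ud = 0.0000
Node dd (S = 54.15): continuation = 1/1.07·[0.2400·0.0000 + 0.7600·18.5575] = 13.1810; exercise value = 15.8500 > continuation, so V_dd = 15.8500 (exercise)
Node u (S = 87): continuation = 1/1.07·[0.2400·0.0000 + 0.7600·0.0000] = 0.0000; exercise value = 0.0000 ≤ continuation, so V_u = 0.0000
Node d (S = 57): continuation = 1/1.07·[0.2400·0.0000 + 0.7600·15.8500] = 11.2579; exercise value = 13.0000 > continuation, so V_d = 13.0000 (exercise)
Node 0 (S = 60): continuation = 1/1.07·[0.2400·0.0000 + 0.7600·13.0000] = 9.2336; exercise value = 10.0000 > continuation, so V_0 = 10.0000 (exercise)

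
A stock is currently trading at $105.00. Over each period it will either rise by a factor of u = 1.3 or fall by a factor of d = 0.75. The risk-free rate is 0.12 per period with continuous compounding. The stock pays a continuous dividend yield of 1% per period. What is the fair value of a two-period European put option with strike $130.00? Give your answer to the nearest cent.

Per-period risk-free factor R = e^0.12 = 1.1275; dividend-adjusted growth = e^(0.12−0.01) = 1.1163.
Risk-neutral probability p = (1.1163 − 0.75)/(1.3 − 0.75) = 0.3663/0.5500 = 0.6660
Terminal stock prices: S_uu = 177.5, S_ud = 102.4, S_dd = 59.06
Terminal payoffs (K − S): max(-47.45, 0) = 0, max(27.62, 0) = 27.62, max(70.94, 0) = 70.94
Node u (S = 136.5): V_u = e^(−0.12)·[0.6660·0.0000 + 0.3340·27.6250] = 8.1844
Node d (S = 78.75): V_d = e^(−0.12)·[0.6660·27.6250 + 0.3340·70.9375] = 37.3332
Node 0 (S = 105): V_0 = e^(−0.12)·[0.6660·8.1844 + 0.3340·37.3332] = 15.8947

$15.89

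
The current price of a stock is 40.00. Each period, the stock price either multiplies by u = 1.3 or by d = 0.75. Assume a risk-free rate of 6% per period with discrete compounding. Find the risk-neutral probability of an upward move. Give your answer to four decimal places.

p = 0.5636

Risk-neutral probability p = (1 + 0.06 − 0.75)/(1.3 − 0.75) = 0.3100/0.5500 = 0.5636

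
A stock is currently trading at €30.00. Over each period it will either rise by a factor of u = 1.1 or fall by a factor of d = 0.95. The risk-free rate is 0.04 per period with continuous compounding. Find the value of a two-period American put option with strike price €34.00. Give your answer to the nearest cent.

€4.00

Risk-neutral probability p = (e^0.04 − 0.95)/(1.1 − 0.95) = 0.0908/0.1500 = 0.6054
Terminal stock prices: S_uu = 36.3, S_ud = 31.35, S_dd = 27.07
Terminal payoffs (K − S): max(-2.3, 0) = 0, max(2.65, 0) = 2.65, max(6.925, 0) = 6.925
Node u (S = 33): continuation = e^(−0.04)·[0.6054·0.0000 + 0.3946·2.6500] = 1.0047; exercise value = 1.0000 ≤ continuation, so V_u = 1.0047
Node d (S = 28.5): continuation = e^(−0.04)·[0.6054·2.6500 + 0.3946·6.9250] = 4.1668; exercise value = 5.5000 > continuation, so V_d = 5.5000 (exercise)
Node 0 (S = 30): continuation = e^(−0.04)·[0.6054·1.0047 + 0.3946·5.5000] = 2.6696; exercise value = 4.0000 > continuation, so V_0 = 4.0000 (exercise)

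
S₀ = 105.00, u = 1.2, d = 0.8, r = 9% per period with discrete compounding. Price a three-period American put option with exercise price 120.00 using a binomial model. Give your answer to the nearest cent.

Risk-neutral probability p = (1 + 0.09 − 0.8)/(1.2 − 0.8) = 0.2900/0.4000 = 0.7250
Terminal stock prices: S_uuu = 181.4, S_uud = 121, S_udd = 80.64, S_ddd = 53.76
Terminal payoffs (K − S): max(-61.44, 0) = 0, max(-0.96, 0) = 0, max(39.36, 0) = 39.36, max(66.24, 0) = 66.24
Node uu (S = 151.2): continuation = 1/1.09·[0.7250·0.0000 + 0.2750·0.0000] = 0.0000; exercise value = 0.0000 ≤ continuation, so V_uu = 0.0000
Node ud (S = 100.8): continuation = 1/1.09·[0.7250·0.0000 + 0.2750·39.3600] = 9.9303; exercise value = 19.2000 > continuation, so V_ud = 19.2000 (exercise)
Node dd (S = 67.2): continuation = 1/1.09·[0.7250·39.3600 + 0.2750·66.2400] = 42.8917; exercise value = 52.8000 > continuation, so V_dd = 52.8000 (exercise)
Node u (S = 126): continuation = 1/1.09·[0.7250·0.0000 + 0.2750·19.2000] = 4.8440; exercise value = 0.0000 ≤ continuation, so V_u = 4.8440
Node d (S = 84): continuation = 1/1.09·[0.7250·19.2000 + 0.2750·52.8000] = 26.0917; exercise value = 36.0000 > continuation, so V_d = 36.0000 (exercise)
Node 0 (S = 105): continuation = 1/1.09·[0.7250·4.8440 + 0.2750·36.0000] = 12.3045; exercise value = 15.0000 > continuation, so V_0 = 15.0000 (exercise)

15.00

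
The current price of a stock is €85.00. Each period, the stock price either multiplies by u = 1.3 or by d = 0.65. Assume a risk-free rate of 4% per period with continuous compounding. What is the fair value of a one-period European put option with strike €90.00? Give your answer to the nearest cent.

€13.31

Risk-neutral probability p = (e^0.04 − 0.65)/(1.3 − 0.65) = 0.3908/0.6500 = 0.6012
Terminal stock prices: S_u = 110.5, S_d = 55.25
Terminal payoffs (K − S): max(-20.5, 0) = 0, max(34.75, 0) = 34.75
Node 0 (S = 85): V_0 = e^(−0.04)·[0.6012·0.0000 + 0.3988·34.7500] = 13.3133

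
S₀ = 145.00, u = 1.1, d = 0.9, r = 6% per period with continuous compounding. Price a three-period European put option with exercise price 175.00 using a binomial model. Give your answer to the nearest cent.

9.14

Risk-neutral probability p = (e^0.06 − 0.9)/(1.1 − 0.9) = 0.1618/0.2000 = 0.8092
Terminal stock prices: S_uuu = 193, S_uud = 157.9, S_udd = 129.2, S_ddd = 105.7
Terminal payoffs (K − S): max(-18, 0) = 0, max(17.09, 0) = 17.09, max(45.8, 0) = 45.8, max(69.29, 0) = 69.29
Node uu (S = 175.5): V_uu = e^(−0.06)·[0.8092·0.0000 + 0.1908·17.0950] = 3.0721
Node ud (S = 143.6): V_ud = e^(−0.06)·[0.8092·17.0950 + 0.1908·45.8050] = 21.2588
Node dd (S = 117.5): V_dd = e^(−0.06)·[0.8092·45.8050 + 0.1908·69.2950] = 47.3588
Node u (S = 159.5): V_u = e^(−0.06)·[0.8092·3.0721 + 0.1908·21.2588] = 6.1614
Node d (S = 130.5): V_d = e^(−0.06)·[0.8092·21.2588 + 0.1908·47.3588] = 24.7111
Node 0 (S = 145): V_0 = e^(−0.06)·[0.8092·6.1614 + 0.1908·24.7111] = 9.1361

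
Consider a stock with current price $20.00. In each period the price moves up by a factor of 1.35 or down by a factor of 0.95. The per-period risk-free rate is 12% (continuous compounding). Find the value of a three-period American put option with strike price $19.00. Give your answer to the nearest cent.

Risk-neutral probability p = (e^0.12 − 0.95)/(1.35 − 0.95) = 0.1775/0.4000 = 0.4437
Terminal stock prices: S_uuu = 49.21, S_uud = 34.63, S_udd = 24.37, S_ddd = 17.15
Terminal payoffs (K − S): max(-30.21, 0) = 0, max(-15.63, 0) = 0, max(-5.367, 0) = 0, max(1.853, 0) = 1.853
Node uu (S = 36.45): continuation = e^(−0.12)·[0.4437·0.0000 + 0.5563·0.0000] = 0.0000; exercise value = 0.0000 ≤ continuation, so V_uu = 0.0000
Node ud (S = 25.65): continuation = e^(−0.12)·[0.4437·0.0000 + 0.5563·0.0000] = 0.0000; exercise value = 0.0000 ≤ continuation, so V_ud = 0.0000
Node dd (S = 18.05): continuation = e^(−0.12)·[0.4437·0.0000 + 0.5563·1.8525] = 0.9139; exercise value = 0.9500 > continuation, so V_dd = 0.9500 (exercise)
Node u (S = 27): continuation = e^(−0.12)·[0.4437·0.0000 + 0.5563·0.0000] = 0.0000; exercise value = 0.0000 ≤ continuation, so V_u = 0.0000
Node d (S = 19): continuation = e^(−0.12)·[0.4437·0.0000 + 0.5563·0.9500] = 0.4687; exercise value = 0.0000 ≤ continuation, so V_d = 0.4687
Node 0 (S = 20): continuation = e^(−0.12)·[0.4437·0.0000 + 0.5563·0.4687] = 0.2312; exercise value = 0.0000 ≤ continuation, so V_0 = 0.2312

$0.23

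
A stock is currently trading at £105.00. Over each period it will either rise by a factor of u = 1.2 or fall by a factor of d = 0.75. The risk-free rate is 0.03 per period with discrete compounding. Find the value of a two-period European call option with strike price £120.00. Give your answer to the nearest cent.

Risk-neutral probability p = (1 + 0.03 − 0.75)/(1.2 − 0.75) = 0.2800/0.4500 = 0.6222
Terminal stock prices: S_uu = 151.2, S_ud = 94.5, S_dd = 59.06
Terminal payoffs (S − K): max(31.2, 0) = 31.2, max(-25.5, 0) = 0, max(-60.94, 0) = 0
Node u (S = 126): V_u = 1/1.03·[0.6222·31.2000 + 0.3778·0.0000] = 18.8479
Node d (S = 78.75): V_d = 1/1.03·[0.6222·0.0000 + 0.3778·0.0000] = 0.0000
Node 0 (S = 105): V_0 = 1/1.03·[0.6222·18.8479 + 0.3778·0.0000] = 11.3860

£11.39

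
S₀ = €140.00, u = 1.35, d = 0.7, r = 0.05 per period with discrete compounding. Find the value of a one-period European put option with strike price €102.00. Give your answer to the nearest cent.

Risk-neutral probability p = (1 + 0.05 − 0.7)/(1.35 − 0.7) = 0.3500/0.6500 = 0.5385
Terminal stock prices: S_u = 189, S_d = 98
Terminal payoffs (K − S): max(-87, 0) = 0, max(4, 0) = 4
Node 0 (S = 140): V_0 = 1/1.05·[0.5385·0.0000 + 0.4615·4.0000] = 1.7582

€1.76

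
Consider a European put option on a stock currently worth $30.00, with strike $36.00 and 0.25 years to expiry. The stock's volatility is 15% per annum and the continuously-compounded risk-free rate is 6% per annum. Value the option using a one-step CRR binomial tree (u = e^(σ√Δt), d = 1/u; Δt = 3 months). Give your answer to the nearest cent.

CRR parameters: u = e^(σ√Δt) = e^(0.15·√0.25) = 1.0779, d = 1/u = 0.9277
Per-period rate: rΔt = 0.06·0.25 = 0.015, so R = e^0.015 = 1.0151
Risk-neutral probability p = (e^0.015 − 0.9277)/(1.0779 − 0.9277) = 0.0874/0.1501 = 0.5819
Terminal stock prices: S_u = 32.34, S_d = 27.83
Terminal payoffs (K − S): max(3.663, 0) = 3.663, max(8.168, 0) = 8.168
Node 0 (S = 30): V_0 = e^(−0.015)·[0.5819·3.6635 + 0.4181·8.1677] = 5.4640

$5.46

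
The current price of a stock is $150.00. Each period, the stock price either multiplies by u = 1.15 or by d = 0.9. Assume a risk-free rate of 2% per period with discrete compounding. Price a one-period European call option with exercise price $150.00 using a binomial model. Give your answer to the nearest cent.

$10.59

Risk-neutral probability p = (1 + 0.02 − 0.9)/(1.15 − 0.9) = 0.1200/0.2500 = 0.4800
Terminal stock prices: S_u = 172.5, S_d = 135
Terminal payoffs (S − K): max(22.5, 0) = 22.5, max(-15, 0) = 0
Node 0 (S = 150): V_0 = 1/1.02·[0.4800·22.5000 + 0.5200·0.0000] = 10.5882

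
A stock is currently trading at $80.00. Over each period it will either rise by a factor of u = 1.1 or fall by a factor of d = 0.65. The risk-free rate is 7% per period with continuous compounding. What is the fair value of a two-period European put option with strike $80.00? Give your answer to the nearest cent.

$2.42

Risk-neutral probability p = (e^0.07 − 0.65)/(1.1 − 0.65) = 0.4225/0.4500 = 0.9389
Terminal stock prices: S_uu = 96.8, S_ud = 57.2, S_dd = 33.8
Terminal payoffs (K − S): max(-16.8, 0) = 0, max(22.8, 0) = 22.8, max(46.2, 0) = 46.2
Node u (S = 88): V_u = e^(−0.07)·[0.9389·0.0000 + 0.0611·22.8000] = 1.2987
Node d (S = 52): V_d = e^(−0.07)·[0.9389·22.8000 + 0.0611·46.2000] = 22.5915
Node 0 (S = 80): V_0 = e^(−0.07)·[0.9389·1.2987 + 0.0611·22.5915] = 2.4238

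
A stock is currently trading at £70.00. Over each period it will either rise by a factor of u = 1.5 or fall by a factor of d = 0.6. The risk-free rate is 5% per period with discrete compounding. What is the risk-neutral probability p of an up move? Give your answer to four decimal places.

p = 0.5000

Risk-neutral probability p = (1 + 0.05 − 0.6)/(1.5 − 0.6) = 0.4500/0.9000 = 0.5000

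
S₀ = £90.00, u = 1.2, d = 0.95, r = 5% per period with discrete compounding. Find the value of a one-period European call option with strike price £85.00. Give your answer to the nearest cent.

Risk-neutral probability p = (1 + 0.05 − 0.95)/(1.2 − 0.95) = 0.1000/0.2500 = 0.4000
Terminal stock prices: S_u = 108, S_d = 85.5
Terminal payoffs (S − K): max(23, 0) = 23, max(0.5, 0) = 0.5
Node 0 (S = 90): V_0 = 1/1.05·[0.4000·23.0000 + 0.6000·0.5000] = 9.0476

£9.05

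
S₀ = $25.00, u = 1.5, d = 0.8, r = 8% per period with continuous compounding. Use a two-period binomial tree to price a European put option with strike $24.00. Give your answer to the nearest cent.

$2.42

Risk-neutral probability p = (e^0.08 − 0.8)/(1.5 − 0.8) = 0.2833/0.7000 = 0.4047
Terminal stock prices: S_uu = 56.25, S_ud = 30, S_dd = 16
Terminal payoffs (K − S): max(-32.25, 0) = 0, max(-6, 0) = 0, max(8, 0) = 8
Node u (S = 37.5): V_u = e^(−0.08)·[0.4047·0.0000 + 0.5953·0.0000] = 0.0000
Node d (S = 20): V_d = e^(−0.08)·[0.4047·0.0000 + 0.5953·8.0000] = 4.3963
Node 0 (S = 25): V_0 = e^(−0.08)·[0.4047·0.0000 + 0.5953·4.3963] = 2.4159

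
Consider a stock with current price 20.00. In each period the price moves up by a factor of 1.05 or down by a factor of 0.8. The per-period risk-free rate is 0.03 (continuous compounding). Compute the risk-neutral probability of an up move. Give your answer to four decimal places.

p = 0.9218

Risk-neutral probability p = (e^0.03 − 0.8)/(1.05 − 0.8) = 0.2305/0.2500 = 0.9218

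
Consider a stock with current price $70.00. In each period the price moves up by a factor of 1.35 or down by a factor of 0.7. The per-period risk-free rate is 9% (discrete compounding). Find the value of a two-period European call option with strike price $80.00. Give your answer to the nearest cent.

Risk-neutral probability p = (1 + 0.09 − 0.7)/(1.35 − 0.7) = 0.3900/0.6500 = 0.6000
Terminal stock prices: S_uu = 127.6, S_ud = 66.15, S_dd = 34.3
Terminal payoffs (S − K): max(47.58, 0) = 47.58, max(-13.85, 0) = 0, max(-45.7, 0) = 0
Node u (S = 94.5): V_u = 1/1.09·[0.6000·47.5750 + 0.4000·0.0000] = 26.1881
Node d (S = 49): V_d = 1/1.09·[0.6000·0.0000 + 0.4000·0.0000] = 0.0000
Node 0 (S = 70): V_0 = 1/1.09·[0.6000·26.1881 + 0.4000·0.0000] = 14.4155

$14.42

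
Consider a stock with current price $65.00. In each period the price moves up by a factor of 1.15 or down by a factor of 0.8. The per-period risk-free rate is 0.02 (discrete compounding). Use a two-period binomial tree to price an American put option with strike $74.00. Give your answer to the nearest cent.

$11.20

Risk-neutral probability p = (1 + 0.02 − 0.8)/(1.15 − 0.8) = 0.2200/0.3500 = 0.6286
Terminal stock prices: S_uu = 85.96, S_ud = 59.8, S_dd = 41.6
Terminal payoffs (K − S): max(-11.96, 0) = 0, max(14.2, 0) = 14.2, max(32.4, 0) = 32.4
Node u (S = 74.75): continuation = 1/1.02·[0.6286·0.0000 + 0.3714·14.2000] = 5.1709; exercise value = 0.0000 ≤ continuation, so V_u = 5.1709
Node d (S = 52): continuation = 1/1.02·[0.6286·14.2000 + 0.3714·32.4000] = 20.5490; exercise value = 22.0000 > continuation, so V_d = 22.0000 (exercise)
Node 0 (S = 65): continuation = 1/1.02·[0.6286·5.1709 + 0.3714·22.0000] = 11.1977; exercise value = 9.0000 ≤ continuation, so V_0 = 11.1977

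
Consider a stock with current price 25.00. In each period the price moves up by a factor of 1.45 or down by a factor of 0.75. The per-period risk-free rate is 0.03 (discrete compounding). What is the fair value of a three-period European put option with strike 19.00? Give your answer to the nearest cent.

Risk-neutral probability p = (1 + 0.03 − 0.75)/(1.45 − 0.75) = 0.2800/0.7000 = 0.4000
Terminal stock prices: S_uuu = 76.22, S_uud = 39.42, S_udd = 20.39, S_ddd = 10.55
Terminal payoffs (K − S): max(-57.22, 0) = 0, max(-20.42, 0) = 0, max(-1.391, 0) = 0, max(8.453, 0) = 8.453
Node uu (S = 52.56): V_uu = 1/1.03·[0.4000·0.0000 + 0.6000·0.0000] = 0.0000
Node ud (S = 27.19): V_ud = 1/1.03·[0.4000·0.0000 + 0.6000·0.0000] = 0.0000
Node dd (S = 14.06): V_dd = 1/1.03·[0.4000·0.0000 + 0.6000·8.4531] = 4.9242
Node u (S = 36.25): V_u = 1/1.03·[0.4000·0.0000 + 0.6000·0.0000] = 0.0000
Node d (S = 18.75): V_d = 1/1.03·[0.4000·0.0000 + 0.6000·4.9242] = 2.8684
Node 0 (S = 25): V_0 = 1/1.03·[0.4000·0.0000 + 0.6000·2.8684] = 1.6709

1.67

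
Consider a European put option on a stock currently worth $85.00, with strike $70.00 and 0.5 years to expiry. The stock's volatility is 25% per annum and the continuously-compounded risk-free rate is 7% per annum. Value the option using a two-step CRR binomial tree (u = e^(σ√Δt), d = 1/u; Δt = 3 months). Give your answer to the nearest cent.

$0.78

CRR parameters: u = e^(σ√Δt) = e^(0.25·√0.25) = 1.1331, d = 1/u = 0.8825
Per-period rate: rΔt = 0.07·0.25 = 0.0175, so R = e^0.0175 = 1.0177
Risk-neutral probability p = (e^0.0175 − 0.8825)/(1.1331 − 0.8825) = 0.1352/0.2507 = 0.5392
Terminal stock prices: S_uu = 109.1, S_ud = 85, S_dd = 66.2
Terminal payoffs (K − S): max(-39.14, 0) = 0, max(-15, 0) = 0, max(3.802, 0) = 3.802
Node u (S = 96.32): V_u = e^(−0.0175)·[0.5392·0.0000 + 0.4608·0.0000] = 0.0000
Node d (S = 75.01): V_d = e^(−0.0175)·[0.5392·0.0000 + 0.4608·3.8019] = 1.7215
Node 0 (S = 85): V_0 = e^(−0.0175)·[0.5392·0.0000 + 0.4608·1.7215] = 0.7794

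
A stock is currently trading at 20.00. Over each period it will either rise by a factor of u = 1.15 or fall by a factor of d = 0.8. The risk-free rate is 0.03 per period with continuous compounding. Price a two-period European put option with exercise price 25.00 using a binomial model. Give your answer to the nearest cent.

Risk-neutral probability p = (e^0.03 − 0.8)/(1.15 − 0.8) = 0.2305/0.3500 = 0.6584
Terminal stock prices: S_uu = 26.45, S_ud = 18.4, S_dd = 12.8
Terminal payoffs (K − S): max(-1.45, 0) = 0, max(6.6, 0) = 6.6, max(12.2, 0) = 12.2
Node u (S = 23): V_u = e^(−0.03)·[0.6584·0.0000 + 0.3416·6.6000] = 2.1877
Node d (S = 16): V_d = e^(−0.03)·[0.6584·6.6000 + 0.3416·12.2000] = 8.2611
Node 0 (S = 20): V_0 = e^(−0.03)·[0.6584·2.1877 + 0.3416·8.2611] = 4.1361

4.14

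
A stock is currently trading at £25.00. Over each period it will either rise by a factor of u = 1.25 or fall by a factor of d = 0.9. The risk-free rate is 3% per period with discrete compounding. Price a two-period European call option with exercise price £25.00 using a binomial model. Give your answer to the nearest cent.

Risk-neutral probability p = (1 + 0.03 − 0.9)/(1.25 − 0.9) = 0.1300/0.3500 = 0.3714
Terminal stock prices: S_uu = 39.06, S_ud = 28.12, S_dd = 20.25
Terminal payoffs (S − K): max(14.06, 0) = 14.06, max(3.125, 0) = 3.125, max(-4.75, 0) = 0
Node u (S = 31.25): V_u = 1/1.03·[0.3714·14.0625 + 0.6286·3.1250] = 6.9782
Node d (S = 22.5): V_d = 1/1.03·[0.3714·3.1250 + 0.6286·0.0000] = 1.1269
Node 0 (S = 25): V_0 = 1/1.03·[0.3714·6.9782 + 0.6286·1.1269] = 3.2041

£3.20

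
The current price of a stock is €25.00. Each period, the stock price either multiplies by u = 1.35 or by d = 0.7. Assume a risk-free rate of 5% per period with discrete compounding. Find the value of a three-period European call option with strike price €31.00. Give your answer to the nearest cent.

€4.42

Risk-neutral probability p = (1 + 0.05 − 0.7)/(1.35 − 0.7) = 0.3500/0.6500 = 0.5385
Terminal stock prices: S_uuu = 61.51, S_uud = 31.89, S_udd = 16.54, S_ddd = 8.575
Terminal payoffs (S − K): max(30.51, 0) = 30.51, max(0.8938, 0) = 0.8938, max(-14.46, 0) = 0, max(-22.43, 0) = 0
Node uu (S = 45.56): V_uu = 1/1.05·[0.5385·30.5094 + 0.4615·0.8938] = 16.0387
Node ud (S = 23.62): V_ud = 1/1.05·[0.5385·0.8938 + 0.4615·0.0000] = 0.4583
Node dd (S = 12.25): V_dd = 1/1.05·[0.5385·0.0000 + 0.4615·0.0000] = 0.0000
Node u (S = 33.75): V_u = 1/1.05·[0.5385·16.0387 + 0.4615·0.4583] = 8.4264
Node d (S = 17.5): V_d = 1/1.05·[0.5385·0.4583 + 0.4615·0.0000] = 0.2350
Node 0 (S = 25): V_0 = 1/1.05·[0.5385·8.4264 + 0.4615·0.2350] = 4.4246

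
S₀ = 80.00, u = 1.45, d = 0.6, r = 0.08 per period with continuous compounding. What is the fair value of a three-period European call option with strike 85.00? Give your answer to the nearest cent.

Risk-neutral probability p = (e^0.08 − 0.6)/(1.45 − 0.6) = 0.4833/0.8500 = 0.5686
Terminal stock prices: S_uuu = 243.9, S_uud = 100.9, S_udd = 41.76, S_ddd = 17.28
Terminal payoffs (S − K): max(158.9, 0) = 158.9, max(15.92, 0) = 15.92, max(-43.24, 0) = 0, max(-67.72, 0) = 0
Node uu (S = 168.2): V_uu = e^(−0.08)·[0.5686·158.8900 + 0.4314·15.9200] = 89.7351
Node ud (S = 69.6): V_ud = e^(−0.08)·[0.5686·15.9200 + 0.4314·0.0000] = 8.3558
Node dd (S = 28.8): V_dd = e^(−0.08)·[0.5686·0.0000 + 0.4314·0.0000] = 0.0000
Node u (S = 116): V_u = e^(−0.08)·[0.5686·89.7351 + 0.4314·8.3558] = 50.4260
Node d (S = 48): V_d = e^(−0.08)·[0.5686·8.3558 + 0.4314·0.0000] = 4.3856
Node 0 (S = 80): V_0 = e^(−0.08)·[0.5686·50.4260 + 0.4314·4.3856] = 28.2132

28.21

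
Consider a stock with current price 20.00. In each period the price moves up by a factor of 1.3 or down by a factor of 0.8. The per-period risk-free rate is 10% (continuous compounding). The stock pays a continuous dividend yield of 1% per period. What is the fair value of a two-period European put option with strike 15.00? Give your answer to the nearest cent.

Per-period risk-free factor R = e^0.1 = 1.1052; dividend-adjusted growth = e^(0.1−0.01) = 1.0942.
Risk-neutral probability p = (1.0942 − 0.8)/(1.3 − 0.8) = 0.2942/0.5000 = 0.5883
Terminal stock prices: S_uu = 33.8, S_ud = 20.8, S_dd = 12.8
Terminal payoffs (K − S): max(-18.8, 0) = 0, max(-5.8, 0) = 0, max(2.2, 0) = 2.2
Node u (S = 26): V_u = e^(−0.1)·[0.5883·0.0000 + 0.4117·0.0000] = 0.0000
Node d (S = 16): V_d = e^(−0.1)·[0.5883·0.0000 + 0.4117·2.2000] = 0.8195
Node 0 (S = 20): V_0 = e^(−0.1)·[0.5883·0.0000 + 0.4117·0.8195] = 0.3052

0.31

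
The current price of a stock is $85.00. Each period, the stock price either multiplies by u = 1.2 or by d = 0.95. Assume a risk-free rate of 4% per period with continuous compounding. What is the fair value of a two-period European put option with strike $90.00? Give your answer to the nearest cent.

Risk-neutral probability p = (e^0.04 − 0.95)/(1.2 − 0.95) = 0.0908/0.2500 = 0.3632
Terminal stock prices: S_uu = 122.4, S_ud = 96.9, S_dd = 76.71
Terminal payoffs (K − S): max(-32.4, 0) = 0, max(-6.9, 0) = 0, max(13.29, 0) = 13.29
Node u (S = 102): V_u = e^(−0.04)·[0.3632·0.0000 + 0.6368·0.0000] = 0.0000
Node d (S = 80.75): V_d = e^(−0.04)·[0.3632·0.0000 + 0.6368·13.2875] = 8.1292
Node 0 (S = 85): V_0 = e^(−0.04)·[0.3632·0.0000 + 0.6368·8.1292] = 4.9733

$4.97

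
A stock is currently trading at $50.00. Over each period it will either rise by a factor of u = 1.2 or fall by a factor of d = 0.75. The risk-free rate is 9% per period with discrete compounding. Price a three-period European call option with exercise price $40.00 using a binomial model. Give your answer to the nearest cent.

$19.98

Risk-neutral probability p = (1 + 0.09 − 0.75)/(1.2 − 0.75) = 0.3400/0.4500 = 0.7556
Terminal stock prices: S_uuu = 86.4, S_uud = 54, S_udd = 33.75, S_ddd = 21.09
Terminal payoffs (S − K): max(46.4, 0) = 46.4, max(14, 0) = 14, max(-6.25, 0) = 0, max(-18.91, 0) = 0
Node uu (S = 72): V_uu = 1/1.09·[0.7556·46.4000 + 0.2444·14.0000] = 35.3028
Node ud (S = 45): V_ud = 1/1.09·[0.7556·14.0000 + 0.2444·0.0000] = 9.7044
Node dd (S = 28.12): V_dd = 1/1.09·[0.7556·0.0000 + 0.2444·0.0000] = 0.0000
Node u (S = 60): V_u = 1/1.09·[0.7556·35.3028 + 0.2444·9.7044] = 26.6471
Node d (S = 37.5): V_d = 1/1.09·[0.7556·9.7044 + 0.2444·0.0000] = 6.7268
Node 0 (S = 50): V_0 = 1/1.09·[0.7556·26.6471 + 0.2444·6.7268] = 19.9796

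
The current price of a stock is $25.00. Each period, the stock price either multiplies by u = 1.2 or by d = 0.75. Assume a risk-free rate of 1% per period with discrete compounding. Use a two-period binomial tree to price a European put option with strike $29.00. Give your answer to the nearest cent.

$5.72

Risk-neutral probability p = (1 + 0.01 − 0.75)/(1.2 − 0.75) = 0.2600/0.4500 = 0.5778
Terminal stock prices: S_uu = 36, S_ud = 22.5, S_dd = 14.06
Terminal payoffs (K − S): max(-7, 0) = 0, max(6.5, 0) = 6.5, max(14.94, 0) = 14.94
Node u (S = 30): V_u = 1/1.01·[0.5778·0.0000 + 0.4222·6.5000] = 2.7173
Node d (S = 18.75): V_d = 1/1.01·[0.5778·6.5000 + 0.4222·14.9375] = 9.9629
Node 0 (S = 25): V_0 = 1/1.01·[0.5778·2.7173 + 0.4222·9.9629] = 5.7193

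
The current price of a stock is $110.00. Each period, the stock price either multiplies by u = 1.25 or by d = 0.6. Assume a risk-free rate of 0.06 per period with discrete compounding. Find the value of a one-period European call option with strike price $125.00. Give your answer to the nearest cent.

$8.35

Risk-neutral probability p = (1 + 0.06 − 0.6)/(1.25 − 0.6) = 0.4600/0.6500 = 0.7077
Terminal stock prices: S_u = 137.5, S_d = 66
Terminal payoffs (S − K): max(12.5, 0) = 12.5, max(-59, 0) = 0
Node 0 (S = 110): V_0 = 1/1.06·[0.7077·12.5000 + 0.2923·0.0000] = 8.3454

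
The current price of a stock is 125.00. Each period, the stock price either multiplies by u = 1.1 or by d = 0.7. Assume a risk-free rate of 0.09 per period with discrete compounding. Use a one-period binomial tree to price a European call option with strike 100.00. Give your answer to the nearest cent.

Risk-neutral probability p = (1 + 0.09 − 0.7)/(1.1 − 0.7) = 0.3900/0.4000 = 0.9750
Terminal stock prices: S_u = 137.5, S_d = 87.5
Terminal payoffs (S − K): max(37.5, 0) = 37.5, max(-12.5, 0) = 0
Node 0 (S = 125): V_0 = 1/1.09·[0.9750·37.5000 + 0.0250·0.0000] = 33.5436

33.54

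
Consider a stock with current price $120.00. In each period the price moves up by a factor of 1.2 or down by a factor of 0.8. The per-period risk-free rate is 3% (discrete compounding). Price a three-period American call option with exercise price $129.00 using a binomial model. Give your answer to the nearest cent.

Risk-neutral probability p = (1 + 0.03 − 0.8)/(1.2 − 0.8) = 0.2300/0.4000 = 0.5750
Terminal stock prices: S_uuu = 207.4, S_uud = 138.2, S_udd = 92.16, S_ddd = 61.44
Terminal payoffs (S − K): max(78.36, 0) = 78.36, max(9.24, 0) = 9.24, max(-36.84, 0) = 0, max(-67.56, 0) = 0
Node uu (S = 172.8): continuation = 1/1.03·[0.5750·78.3600 + 0.4250·9.2400] = 47.5573; exercise value = 43.8000 ≤ continuation, so V_uu = 47.5573
Node ud (S = 115.2): continuation = 1/1.03·[0.5750·9.2400 + 0.4250·0.0000] = 5.1583; exercise value = 0.0000 ≤ continuation, so V_ud = 5.1583
Node dd (S = 76.8): continuation = 1/1.03·[0.5750·0.0000 + 0.4250·0.0000] = 0.0000; exercise value = 0.0000 ≤ continuation, so V_dd = 0.0000
Node u (S = 144): continuation = 1/1.03·[0.5750·47.5573 + 0.4250·5.1583] = 28.6774; exercise value = 15.0000 ≤ continuation, so V_u = 28.6774
Node d (S = 96): continuation = 1/1.03·[0.5750·5.1583 + 0.4250·0.0000] = 2.8796; exercise value = 0.0000 ≤ continuation, so V_d = 2.8796
Node 0 (S = 120): continuation = 1/1.03·[0.5750·28.6774 + 0.4250·2.8796] = 17.1974; exercise value = 0.0000 ≤ continuation, so V_0 = 17.1974

$17.20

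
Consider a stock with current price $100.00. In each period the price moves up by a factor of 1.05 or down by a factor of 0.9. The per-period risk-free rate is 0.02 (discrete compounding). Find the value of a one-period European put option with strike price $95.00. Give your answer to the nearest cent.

$0.98

Risk-neutral probability p = (1 + 0.02 − 0.9)/(1.05 − 0.9) = 0.1200/0.1500 = 0.8000
Terminal stock prices: S_u = 105, S_d = 90
Terminal payoffs (K − S): max(-10, 0) = 0, max(5, 0) = 5
Node 0 (S = 100): V_0 = 1/1.02·[0.8000·0.0000 + 0.2000·5.0000] = 0.9804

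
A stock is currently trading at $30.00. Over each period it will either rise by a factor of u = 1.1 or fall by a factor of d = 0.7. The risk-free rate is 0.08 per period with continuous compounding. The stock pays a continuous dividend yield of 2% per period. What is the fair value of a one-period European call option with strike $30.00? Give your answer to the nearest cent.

$2.51

Per-period risk-free factor R = e^0.08 = 1.0833; dividend-adjusted growth = e^(0.08−0.02) = 1.0618.
Risk-neutral probability p = (1.0618 − 0.7)/(1.1 − 0.7) = 0.3618/0.4000 = 0.9046
Terminal stock prices: S_u = 33, S_d = 21
Terminal payoffs (S − K): max(3, 0) = 3, max(-9, 0) = 0
Node 0 (S = 30): V_0 = e^(−0.08)·[0.9046·3.0000 + 0.0954·0.0000] = 2.5051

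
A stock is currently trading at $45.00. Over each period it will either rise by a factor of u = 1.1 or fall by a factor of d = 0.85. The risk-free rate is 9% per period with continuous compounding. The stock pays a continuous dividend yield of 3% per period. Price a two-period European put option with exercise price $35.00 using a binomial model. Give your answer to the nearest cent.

Per-period risk-free factor R = e^0.09 = 1.0942; dividend-adjusted growth = e^(0.09−0.03) = 1.0618.
Risk-neutral probability p = (1.0618 − 0.85)/(1.1 − 0.85) = 0.2118/0.2500 = 0.8473
Terminal stock prices: S_uu = 54.45, S_ud = 42.08, S_dd = 32.51
Terminal payoffs (K − S): max(-19.45, 0) = 0, max(-7.075, 0) = 0, max(2.488, 0) = 2.488
Node u (S = 49.5): V_u = e^(−0.09)·[0.8473·0.0000 + 0.1527·0.0000] = 0.0000
Node d (S = 38.25): V_d = e^(−0.09)·[0.8473·0.0000 + 0.1527·2.4875] = 0.3470
Node 0 (S = 45): V_0 = e^(−0.09)·[0.8473·0.0000 + 0.1527·0.3470] = 0.0484

$0.05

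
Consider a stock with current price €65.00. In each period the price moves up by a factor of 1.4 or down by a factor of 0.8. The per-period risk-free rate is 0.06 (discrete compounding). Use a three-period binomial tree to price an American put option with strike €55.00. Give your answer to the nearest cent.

€3.83

Risk-neutral probability p = (1 + 0.06 − 0.8)/(1.4 − 0.8) = 0.2600/0.6000 = 0.4333
Terminal stock prices: S_uuu = 178.4, S_uud = 101.9, S_udd = 58.24, S_ddd = 33.28
Terminal payoffs (K − S): max(-123.4, 0) = 0, max(-46.92, 0) = 0, max(-3.24, 0) = 0, max(21.72, 0) = 21.72
Node uu (S = 127.4): continuation = 1/1.06·[0.4333·0.0000 + 0.5667·0.0000] = 0.0000; exercise value = 0.0000 ≤ continuation, so V_uu = 0.0000
Node ud (S = 72.8): continuation = 1/1.06·[0.4333·0.0000 + 0.5667·0.0000] = 0.0000; exercise value = 0.0000 ≤ continuation, so V_ud = 0.0000
Node dd (S = 41.6): continuation = 1/1.06·[0.4333·0.0000 + 0.5667·21.7200] = 11.6113; exercise value = 13.4000 > continuation, so V_dd = 13.4000 (exercise)
Node u (S = 91): continuation = 1/1.06·[0.4333·0.0000 + 0.5667·0.0000] = 0.0000; exercise value = 0.0000 ≤ continuation, so V_u = 0.0000
Node d (S = 52): continuation = 1/1.06·[0.4333·0.0000 + 0.5667·13.4000] = 7.1635; exercise value = 3.0000 ≤ continuation, so V_d = 7.1635
Node 0 (S = 65): continuation = 1/1.06·[0.4333·0.0000 + 0.5667·7.1635] = 3.8296; exercise value = 0.0000 ≤ continuation, so V_0 = 3.8296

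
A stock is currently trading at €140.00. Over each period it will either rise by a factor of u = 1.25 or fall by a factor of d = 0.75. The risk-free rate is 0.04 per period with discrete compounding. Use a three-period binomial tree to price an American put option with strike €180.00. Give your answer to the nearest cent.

€43.27

Risk-neutral probability p = (1 + 0.04 − 0.75)/(1.25 − 0.75) = 0.2900/0.5000 = 0.5800
Terminal stock prices: S_uuu = 273.4, S_uud = 164.1, S_udd = 98.44, S_ddd = 59.06
Terminal payoffs (K − S): max(-93.44, 0) = 0, max(15.94, 0) = 15.94, max(81.56, 0) = 81.56, max(120.9, 0) = 120.9
Node uu (S = 218.8): continuation = 1/1.04·[0.5800·0.0000 + 0.4200·15.9375] = 6.4363; exercise value = 0.0000 ≤ continuation, so V_uu = 6.4363
Node ud (S = 131.2): continuation = 1/1.04·[0.5800·15.9375 + 0.4200·81.5625] = 41.8269; exercise value = 48.7500 > continuation, so V_ud = 48.7500 (exercise)
Node dd (S = 78.75): continuation = 1/1.04·[0.5800·81.5625 + 0.4200·120.9375] = 94.3269; exercise value = 101.2500 > continuation, so V_dd = 101.2500 (exercise)
Node u (S = 175): continuation = 1/1.04·[0.5800·6.4363 + 0.4200·48.7500] = 23.2770; exercise value = 5.0000 ≤ continuation, so V_u = 23.2770
Node d (S = 105): continuation = 1/1.04·[0.5800·48.7500 + 0.4200·101.2500] = 68.0769; exercise value = 75.0000 > continuation, so V_d = 75.0000 (exercise)
Node 0 (S = 140): continuation = 1/1.04·[0.5800·23.2770 + 0.4200·75.0000] = 43.2699; exercise value = 40.0000 ≤ continuation, so V_0 = 43.2699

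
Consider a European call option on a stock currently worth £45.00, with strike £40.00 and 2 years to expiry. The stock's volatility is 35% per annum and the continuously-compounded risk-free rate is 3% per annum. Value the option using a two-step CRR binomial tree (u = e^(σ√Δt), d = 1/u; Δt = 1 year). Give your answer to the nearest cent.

£12.25

CRR parameters: u = e^(σ√Δt) = e^(0.35·√1) = 1.4191, d = 1/u = 0.7047
Per-period rate: rΔt = 0.03·1 = 0.03, so R = e^0.03 = 1.0305
Risk-neutral probability p = (e^0.03 − 0.7047)/(1.4191 − 0.7047) = 0.3258/0.7144 = 0.4560
Terminal stock prices: S_uu = 90.62, S_ud = 45, S_dd = 22.35
Terminal payoffs (S − K): max(50.62, 0) = 50.62, max(5, 0) = 5, max(-17.65, 0) = 0
Node u (S = 63.86): V_u = e^(−0.03)·[0.4560·50.6189 + 0.5440·5.0000] = 25.0402
Node d (S = 31.71): V_d = e^(−0.03)·[0.4560·5.0000 + 0.5440·0.0000] = 2.2127
Node 0 (S = 45): V_0 = e^(−0.03)·[0.4560·25.0402 + 0.5440·2.2127] = 12.2493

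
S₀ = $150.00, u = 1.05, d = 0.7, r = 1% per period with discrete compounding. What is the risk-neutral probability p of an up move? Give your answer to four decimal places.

p = 0.8857

Risk-neutral probability p = (1 + 0.01 − 0.7)/(1.05 − 0.7) = 0.3100/0.3500 = 0.8857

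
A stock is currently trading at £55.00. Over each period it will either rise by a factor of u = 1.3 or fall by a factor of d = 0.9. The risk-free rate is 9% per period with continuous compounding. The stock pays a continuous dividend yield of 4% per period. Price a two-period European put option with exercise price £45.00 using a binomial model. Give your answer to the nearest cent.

Per-period risk-free factor R = e^0.09 = 1.0942; dividend-adjusted growth = e^(0.09−0.04) = 1.0513.
Risk-neutral probability p = (1.0513 − 0.9)/(1.3 − 0.9) = 0.1513/0.4000 = 0.3782
Terminal stock prices: S_uu = 92.95, S_ud = 64.35, S_dd = 44.55
Terminal payoffs (K − S): max(-47.95, 0) = 0, max(-19.35, 0) = 0, max(0.45, 0) = 0.45
Node u (S = 71.5): V_u = e^(−0.09)·[0.3782·0.0000 + 0.6218·0.0000] = 0.0000
Node d (S = 49.5): V_d = e^(−0.09)·[0.3782·0.0000 + 0.6218·0.4500] = 0.2557
Node 0 (S = 55): V_0 = e^(−0.09)·[0.3782·0.0000 + 0.6218·0.2557] = 0.1453

£0.15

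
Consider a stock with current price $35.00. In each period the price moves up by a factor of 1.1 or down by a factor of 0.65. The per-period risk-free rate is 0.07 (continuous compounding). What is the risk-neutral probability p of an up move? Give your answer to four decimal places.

Risk-neutral probability p = (e^0.07 − 0.65)/(1.1 − 0.65) = 0.4225/0.4500 = 0.9389

p = 0.9389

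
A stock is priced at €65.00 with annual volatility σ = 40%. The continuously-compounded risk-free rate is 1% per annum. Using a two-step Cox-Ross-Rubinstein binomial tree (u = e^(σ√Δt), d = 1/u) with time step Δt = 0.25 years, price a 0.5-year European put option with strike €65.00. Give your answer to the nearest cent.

€6.30

CRR parameters: u = e^(σ√Δt) = e^(0.4·√0.25) = 1.2214, d = 1/u = 0.8187
Per-period rate: rΔt = 0.01·0.25 = 0.0025, so R = e^0.0025 = 1.0025
Risk-neutral probability p = (e^0.0025 − 0.8187)/(1.2214 − 0.8187) = 0.1838/0.4027 = 0.4564
Terminal stock prices: S_uu = 96.97, S_ud = 65, S_dd = 43.57
Terminal payoffs (K − S): max(-31.97, 0) = 0, max(0, 0) = 0, max(21.43, 0) = 21.43
Node u (S = 79.39): V_u = e^(−0.0025)·[0.4564·0.0000 + 0.5436·0.0000] = 0.0000
Node d (S = 53.22): V_d = e^(−0.0025)·[0.4564·0.0000 + 0.5436·21.4292] = 11.6202
Node 0 (S = 65): V_0 = e^(−0.0025)·[0.4564·0.0000 + 0.5436·11.6202] = 6.3012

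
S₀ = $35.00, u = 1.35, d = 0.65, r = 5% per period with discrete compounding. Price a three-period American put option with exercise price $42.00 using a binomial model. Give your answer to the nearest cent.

Risk-neutral probability p = (1 + 0.05 − 0.65)/(1.35 − 0.65) = 0.4000/0.7000 = 0.5714
Terminal stock prices: S_uuu = 86.11, S_uud = 41.46, S_udd = 19.96, S_ddd = 9.612
Terminal payoffs (K − S): max(-44.11, 0) = 0, max(0.5381, 0) = 0.5381, max(22.04, 0) = 22.04, max(32.39, 0) = 32.39
Node uu (S = 63.79): continuation = 1/1.05·[0.5714·0.0000 + 0.4286·0.5381] = 0.2196; exercise value = 0.0000 ≤ continuation, so V_uu = 0.2196
Node ud (S = 30.71): continuation = 1/1.05·[0.5714·0.5381 + 0.4286·22.0369] = 9.2875; exercise value = 11.2875 > continuation, so V_ud = 11.2875 (exercise)
Node dd (S = 14.79): continuation = 1/1.05·[0.5714·22.0369 + 0.4286·32.3881] = 25.2125; exercise value = 27.2125 > continuation, so V_dd = 27.2125 (exercise)
Node u (S = 47.25): continuation = 1/1.05·[0.5714·0.2196 + 0.4286·11.2875] = 4.7267; exercise value = 0.0000 ≤ continuation, so V_u = 4.7267
Node d (S = 22.75): continuation = 1/1.05·[0.5714·11.2875 + 0.4286·27.2125] = 17.2500; exercise value = 19.2500 > continuation, so V_d = 19.2500 (exercise)
Node 0 (S = 35): continuation = 1/1.05·[0.5714·4.7267 + 0.4286·19.2500] = 10.4295; exercise value = 7.0000 ≤ continuation, so V_0 = 10.4295

$10.43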